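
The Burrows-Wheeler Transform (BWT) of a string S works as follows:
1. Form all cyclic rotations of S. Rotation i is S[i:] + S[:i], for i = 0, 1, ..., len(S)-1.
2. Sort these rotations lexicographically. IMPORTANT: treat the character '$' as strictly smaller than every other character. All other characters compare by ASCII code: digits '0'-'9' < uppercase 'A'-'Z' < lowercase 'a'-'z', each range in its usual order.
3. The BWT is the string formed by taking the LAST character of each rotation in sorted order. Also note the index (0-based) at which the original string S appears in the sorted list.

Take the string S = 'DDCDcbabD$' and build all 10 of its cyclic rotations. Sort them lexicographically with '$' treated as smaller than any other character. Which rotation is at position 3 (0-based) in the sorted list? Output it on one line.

All 10 rotations (rotation i = S[i:]+S[:i]):
  rot[0] = DDCDcbabD$
  rot[1] = DCDcbabD$D
  rot[2] = CDcbabD$DD
  rot[3] = DcbabD$DDC
  rot[4] = cbabD$DDCD
  rot[5] = babD$DDCDc
  rot[6] = abD$DDCDcb
  rot[7] = bD$DDCDcba
  rot[8] = D$DDCDcbab
  rot[9] = $DDCDcbabD
Sorted (with $ < everything):
  sorted[0] = $DDCDcbabD
  sorted[1] = CDcbabD$DD
  sorted[2] = D$DDCDcbab
  sorted[3] = DCDcbabD$D
  sorted[4] = DDCDcbabD$
  sorted[5] = DcbabD$DDC
  sorted[6] = abD$DDCDcb
  sorted[7] = bD$DDCDcba
  sorted[8] = babD$DDCDc
  sorted[9] = cbabD$DDCD
sorted[3] = DCDcbabD$D

Answer: DCDcbabD$D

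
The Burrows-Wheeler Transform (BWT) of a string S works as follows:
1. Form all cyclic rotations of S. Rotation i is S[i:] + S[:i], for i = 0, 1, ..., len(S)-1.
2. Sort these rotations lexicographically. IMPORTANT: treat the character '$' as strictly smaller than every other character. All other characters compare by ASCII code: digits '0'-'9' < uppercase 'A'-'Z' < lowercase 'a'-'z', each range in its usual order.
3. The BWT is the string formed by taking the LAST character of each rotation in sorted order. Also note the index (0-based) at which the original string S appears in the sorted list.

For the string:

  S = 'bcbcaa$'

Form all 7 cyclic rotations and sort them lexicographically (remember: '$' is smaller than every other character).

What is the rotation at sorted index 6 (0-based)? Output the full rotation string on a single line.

All 7 rotations (rotation i = S[i:]+S[:i]):
  rot[0] = bcbcaa$
  rot[1] = cbcaa$b
  rot[2] = bcaa$bc
  rot[3] = caa$bcb
  rot[4] = aa$bcbc
  rot[5] = a$bcbca
  rot[6] = $bcbcaa
Sorted (with $ < everything):
  sorted[0] = $bcbcaa
  sorted[1] = a$bcbca
  sorted[2] = aa$bcbc
  sorted[3] = bcaa$bc
  sorted[4] = bcbcaa$
  sorted[5] = caa$bcb
  sorted[6] = cbcaa$b
sorted[6] = cbcaa$b

Answer: cbcaa$b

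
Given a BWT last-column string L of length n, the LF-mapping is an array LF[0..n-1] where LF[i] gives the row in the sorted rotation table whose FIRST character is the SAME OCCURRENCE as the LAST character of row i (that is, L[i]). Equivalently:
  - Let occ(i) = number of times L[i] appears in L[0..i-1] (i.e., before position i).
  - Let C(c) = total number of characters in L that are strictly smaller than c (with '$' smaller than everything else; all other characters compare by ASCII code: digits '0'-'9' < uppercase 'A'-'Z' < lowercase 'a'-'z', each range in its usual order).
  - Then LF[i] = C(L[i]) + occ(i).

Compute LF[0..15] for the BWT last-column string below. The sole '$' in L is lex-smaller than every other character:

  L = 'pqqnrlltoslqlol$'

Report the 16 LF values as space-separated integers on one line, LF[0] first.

Char counts: '$':1, 'l':5, 'n':1, 'o':2, 'p':1, 'q':3, 'r':1, 's':1, 't':1
C (first-col start): C('$')=0, C('l')=1, C('n')=6, C('o')=7, C('p')=9, C('q')=10, C('r')=13, C('s')=14, C('t')=15
L[0]='p': occ=0, LF[0]=C('p')+0=9+0=9
L[1]='q': occ=0, LF[1]=C('q')+0=10+0=10
L[2]='q': occ=1, LF[2]=C('q')+1=10+1=11
L[3]='n': occ=0, LF[3]=C('n')+0=6+0=6
L[4]='r': occ=0, LF[4]=C('r')+0=13+0=13
L[5]='l': occ=0, LF[5]=C('l')+0=1+0=1
L[6]='l': occ=1, LF[6]=C('l')+1=1+1=2
L[7]='t': occ=0, LF[7]=C('t')+0=15+0=15
L[8]='o': occ=0, LF[8]=C('o')+0=7+0=7
L[9]='s': occ=0, LF[9]=C('s')+0=14+0=14
L[10]='l': occ=2, LF[10]=C('l')+2=1+2=3
L[11]='q': occ=2, LF[11]=C('q')+2=10+2=12
L[12]='l': occ=3, LF[12]=C('l')+3=1+3=4
L[13]='o': occ=1, LF[13]=C('o')+1=7+1=8
L[14]='l': occ=4, LF[14]=C('l')+4=1+4=5
L[15]='$': occ=0, LF[15]=C('$')+0=0+0=0

Answer: 9 10 11 6 13 1 2 15 7 14 3 12 4 8 5 0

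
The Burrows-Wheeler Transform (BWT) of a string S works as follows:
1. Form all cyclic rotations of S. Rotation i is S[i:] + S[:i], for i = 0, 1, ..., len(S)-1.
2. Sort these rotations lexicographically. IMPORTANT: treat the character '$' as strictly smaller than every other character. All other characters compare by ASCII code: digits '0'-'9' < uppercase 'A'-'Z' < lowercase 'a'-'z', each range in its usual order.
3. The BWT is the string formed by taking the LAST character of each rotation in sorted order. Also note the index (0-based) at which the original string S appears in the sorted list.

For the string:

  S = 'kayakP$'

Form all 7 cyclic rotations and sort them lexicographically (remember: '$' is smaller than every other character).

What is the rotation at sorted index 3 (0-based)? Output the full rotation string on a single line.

All 7 rotations (rotation i = S[i:]+S[:i]):
  rot[0] = kayakP$
  rot[1] = ayakP$k
  rot[2] = yakP$ka
  rot[3] = akP$kay
  rot[4] = kP$kaya
  rot[5] = P$kayak
  rot[6] = $kayakP
Sorted (with $ < everything):
  sorted[0] = $kayakP
  sorted[1] = P$kayak
  sorted[2] = akP$kay
  sorted[3] = ayakP$k
  sorted[4] = kP$kaya
  sorted[5] = kayakP$
  sorted[6] = yakP$ka
sorted[3] = ayakP$k

Answer: ayakP$k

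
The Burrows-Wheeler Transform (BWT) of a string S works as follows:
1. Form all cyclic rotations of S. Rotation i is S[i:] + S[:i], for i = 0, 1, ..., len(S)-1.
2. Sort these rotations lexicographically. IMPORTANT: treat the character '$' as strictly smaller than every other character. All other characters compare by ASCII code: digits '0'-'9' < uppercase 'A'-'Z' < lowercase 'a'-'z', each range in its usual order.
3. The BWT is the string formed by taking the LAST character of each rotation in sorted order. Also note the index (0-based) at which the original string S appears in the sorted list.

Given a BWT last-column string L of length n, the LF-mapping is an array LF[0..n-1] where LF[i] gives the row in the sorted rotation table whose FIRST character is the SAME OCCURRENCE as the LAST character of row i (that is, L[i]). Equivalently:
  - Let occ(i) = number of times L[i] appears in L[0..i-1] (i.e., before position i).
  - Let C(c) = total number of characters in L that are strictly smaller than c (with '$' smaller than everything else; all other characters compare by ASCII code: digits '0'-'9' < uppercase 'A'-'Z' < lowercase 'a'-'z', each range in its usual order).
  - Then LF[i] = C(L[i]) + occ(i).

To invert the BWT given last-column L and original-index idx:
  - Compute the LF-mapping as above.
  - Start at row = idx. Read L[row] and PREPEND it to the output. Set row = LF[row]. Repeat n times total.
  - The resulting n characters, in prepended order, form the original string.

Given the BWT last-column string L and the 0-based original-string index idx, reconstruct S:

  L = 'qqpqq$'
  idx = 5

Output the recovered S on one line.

LF mapping: 2 3 1 4 5 0
Walk LF starting at row 5, prepending L[row]:
  step 1: row=5, L[5]='$', prepend. Next row=LF[5]=0
  step 2: row=0, L[0]='q', prepend. Next row=LF[0]=2
  step 3: row=2, L[2]='p', prepend. Next row=LF[2]=1
  step 4: row=1, L[1]='q', prepend. Next row=LF[1]=3
  step 5: row=3, L[3]='q', prepend. Next row=LF[3]=4
  step 6: row=4, L[4]='q', prepend. Next row=LF[4]=5
Reversed output: qqqpq$

Answer: qqqpq$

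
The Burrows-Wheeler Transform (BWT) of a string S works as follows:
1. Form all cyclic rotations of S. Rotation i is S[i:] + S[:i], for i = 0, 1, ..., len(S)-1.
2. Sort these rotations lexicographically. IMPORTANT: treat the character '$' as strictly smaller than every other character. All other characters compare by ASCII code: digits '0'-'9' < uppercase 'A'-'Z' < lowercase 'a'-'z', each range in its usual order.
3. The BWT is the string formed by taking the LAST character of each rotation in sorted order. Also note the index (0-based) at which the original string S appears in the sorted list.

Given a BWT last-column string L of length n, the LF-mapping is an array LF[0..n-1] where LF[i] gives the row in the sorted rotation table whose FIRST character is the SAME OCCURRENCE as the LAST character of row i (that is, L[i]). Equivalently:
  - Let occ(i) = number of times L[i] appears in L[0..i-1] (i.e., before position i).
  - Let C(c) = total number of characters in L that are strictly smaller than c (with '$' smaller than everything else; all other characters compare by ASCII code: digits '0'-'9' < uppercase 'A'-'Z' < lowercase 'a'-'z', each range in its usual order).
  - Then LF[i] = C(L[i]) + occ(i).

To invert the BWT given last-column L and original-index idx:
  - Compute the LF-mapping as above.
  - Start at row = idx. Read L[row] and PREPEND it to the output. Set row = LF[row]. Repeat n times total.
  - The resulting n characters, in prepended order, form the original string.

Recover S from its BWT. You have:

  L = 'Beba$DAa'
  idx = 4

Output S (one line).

LF mapping: 2 7 6 4 0 3 1 5
Walk LF starting at row 4, prepending L[row]:
  step 1: row=4, L[4]='$', prepend. Next row=LF[4]=0
  step 2: row=0, L[0]='B', prepend. Next row=LF[0]=2
  step 3: row=2, L[2]='b', prepend. Next row=LF[2]=6
  step 4: row=6, L[6]='A', prepend. Next row=LF[6]=1
  step 5: row=1, L[1]='e', prepend. Next row=LF[1]=7
  step 6: row=7, L[7]='a', prepend. Next row=LF[7]=5
  step 7: row=5, L[5]='D', prepend. Next row=LF[5]=3
  step 8: row=3, L[3]='a', prepend. Next row=LF[3]=4
Reversed output: aDaeAbB$

Answer: aDaeAbB$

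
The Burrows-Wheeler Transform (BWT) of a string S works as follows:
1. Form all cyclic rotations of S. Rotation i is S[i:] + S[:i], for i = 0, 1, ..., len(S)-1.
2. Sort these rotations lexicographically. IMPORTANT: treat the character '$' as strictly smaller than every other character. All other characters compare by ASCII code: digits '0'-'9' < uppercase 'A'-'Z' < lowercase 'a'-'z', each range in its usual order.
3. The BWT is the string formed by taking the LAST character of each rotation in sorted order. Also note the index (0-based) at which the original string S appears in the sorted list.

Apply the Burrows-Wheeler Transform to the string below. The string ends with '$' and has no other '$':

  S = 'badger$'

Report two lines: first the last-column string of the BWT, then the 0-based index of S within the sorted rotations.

Answer: rb$agde
2

Derivation:
All 7 rotations (rotation i = S[i:]+S[:i]):
  rot[0] = badger$
  rot[1] = adger$b
  rot[2] = dger$ba
  rot[3] = ger$bad
  rot[4] = er$badg
  rot[5] = r$badge
  rot[6] = $badger
Sorted (with $ < everything):
  sorted[0] = $badger  (last char: 'r')
  sorted[1] = adger$b  (last char: 'b')
  sorted[2] = badger$  (last char: '$')
  sorted[3] = dger$ba  (last char: 'a')
  sorted[4] = er$badg  (last char: 'g')
  sorted[5] = ger$bad  (last char: 'd')
  sorted[6] = r$badge  (last char: 'e')
Last column: rb$agde
Original string S is at sorted index 2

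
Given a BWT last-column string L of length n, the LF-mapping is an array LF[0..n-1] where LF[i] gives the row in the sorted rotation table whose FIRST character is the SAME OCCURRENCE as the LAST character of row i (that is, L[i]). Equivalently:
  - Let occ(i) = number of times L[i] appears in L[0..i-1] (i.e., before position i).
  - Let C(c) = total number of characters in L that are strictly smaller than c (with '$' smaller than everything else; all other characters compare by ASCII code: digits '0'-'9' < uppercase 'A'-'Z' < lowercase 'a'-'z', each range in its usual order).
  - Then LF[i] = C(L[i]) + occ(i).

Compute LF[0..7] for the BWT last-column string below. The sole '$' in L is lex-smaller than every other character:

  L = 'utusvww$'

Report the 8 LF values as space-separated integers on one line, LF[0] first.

Char counts: '$':1, 's':1, 't':1, 'u':2, 'v':1, 'w':2
C (first-col start): C('$')=0, C('s')=1, C('t')=2, C('u')=3, C('v')=5, C('w')=6
L[0]='u': occ=0, LF[0]=C('u')+0=3+0=3
L[1]='t': occ=0, LF[1]=C('t')+0=2+0=2
L[2]='u': occ=1, LF[2]=C('u')+1=3+1=4
L[3]='s': occ=0, LF[3]=C('s')+0=1+0=1
L[4]='v': occ=0, LF[4]=C('v')+0=5+0=5
L[5]='w': occ=0, LF[5]=C('w')+0=6+0=6
L[6]='w': occ=1, LF[6]=C('w')+1=6+1=7
L[7]='$': occ=0, LF[7]=C('$')+0=0+0=0

Answer: 3 2 4 1 5 6 7 0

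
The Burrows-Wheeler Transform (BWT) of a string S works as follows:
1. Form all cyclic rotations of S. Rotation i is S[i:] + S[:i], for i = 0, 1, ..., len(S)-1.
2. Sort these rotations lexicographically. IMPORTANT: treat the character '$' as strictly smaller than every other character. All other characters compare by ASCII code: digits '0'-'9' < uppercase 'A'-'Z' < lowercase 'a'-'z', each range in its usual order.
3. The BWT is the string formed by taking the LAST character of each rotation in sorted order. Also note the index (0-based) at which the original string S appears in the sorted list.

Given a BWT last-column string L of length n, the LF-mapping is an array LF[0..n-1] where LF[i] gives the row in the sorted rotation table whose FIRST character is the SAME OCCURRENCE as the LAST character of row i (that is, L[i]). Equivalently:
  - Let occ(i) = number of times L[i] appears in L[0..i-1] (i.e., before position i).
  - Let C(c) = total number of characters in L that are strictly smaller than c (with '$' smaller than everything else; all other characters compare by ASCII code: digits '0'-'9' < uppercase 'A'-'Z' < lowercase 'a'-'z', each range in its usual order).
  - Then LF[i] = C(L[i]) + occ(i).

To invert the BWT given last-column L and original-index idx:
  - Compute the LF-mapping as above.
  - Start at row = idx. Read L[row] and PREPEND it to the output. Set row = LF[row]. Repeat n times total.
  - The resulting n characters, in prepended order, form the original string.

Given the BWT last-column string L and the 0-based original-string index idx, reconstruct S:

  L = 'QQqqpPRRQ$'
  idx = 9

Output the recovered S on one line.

Answer: qQPRRpQqQ$

Derivation:
LF mapping: 2 3 8 9 7 1 5 6 4 0
Walk LF starting at row 9, prepending L[row]:
  step 1: row=9, L[9]='$', prepend. Next row=LF[9]=0
  step 2: row=0, L[0]='Q', prepend. Next row=LF[0]=2
  step 3: row=2, L[2]='q', prepend. Next row=LF[2]=8
  step 4: row=8, L[8]='Q', prepend. Next row=LF[8]=4
  step 5: row=4, L[4]='p', prepend. Next row=LF[4]=7
  step 6: row=7, L[7]='R', prepend. Next row=LF[7]=6
  step 7: row=6, L[6]='R', prepend. Next row=LF[6]=5
  step 8: row=5, L[5]='P', prepend. Next row=LF[5]=1
  step 9: row=1, L[1]='Q', prepend. Next row=LF[1]=3
  step 10: row=3, L[3]='q', prepend. Next row=LF[3]=9
Reversed output: qQPRRpQqQ$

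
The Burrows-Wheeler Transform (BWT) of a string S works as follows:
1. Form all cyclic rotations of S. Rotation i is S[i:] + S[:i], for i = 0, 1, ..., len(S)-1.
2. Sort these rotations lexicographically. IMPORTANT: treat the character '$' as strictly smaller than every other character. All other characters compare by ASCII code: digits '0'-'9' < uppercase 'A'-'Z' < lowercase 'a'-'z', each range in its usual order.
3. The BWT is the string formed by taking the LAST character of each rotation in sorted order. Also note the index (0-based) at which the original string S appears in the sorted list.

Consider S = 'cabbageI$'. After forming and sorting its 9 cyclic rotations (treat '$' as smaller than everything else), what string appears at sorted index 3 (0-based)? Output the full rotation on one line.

All 9 rotations (rotation i = S[i:]+S[:i]):
  rot[0] = cabbageI$
  rot[1] = abbageI$c
  rot[2] = bbageI$ca
  rot[3] = bageI$cab
  rot[4] = ageI$cabb
  rot[5] = geI$cabba
  rot[6] = eI$cabbag
  rot[7] = I$cabbage
  rot[8] = $cabbageI
Sorted (with $ < everything):
  sorted[0] = $cabbageI
  sorted[1] = I$cabbage
  sorted[2] = abbageI$c
  sorted[3] = ageI$cabb
  sorted[4] = bageI$cab
  sorted[5] = bbageI$ca
  sorted[6] = cabbageI$
  sorted[7] = eI$cabbag
  sorted[8] = geI$cabba
sorted[3] = ageI$cabb

Answer: ageI$cabb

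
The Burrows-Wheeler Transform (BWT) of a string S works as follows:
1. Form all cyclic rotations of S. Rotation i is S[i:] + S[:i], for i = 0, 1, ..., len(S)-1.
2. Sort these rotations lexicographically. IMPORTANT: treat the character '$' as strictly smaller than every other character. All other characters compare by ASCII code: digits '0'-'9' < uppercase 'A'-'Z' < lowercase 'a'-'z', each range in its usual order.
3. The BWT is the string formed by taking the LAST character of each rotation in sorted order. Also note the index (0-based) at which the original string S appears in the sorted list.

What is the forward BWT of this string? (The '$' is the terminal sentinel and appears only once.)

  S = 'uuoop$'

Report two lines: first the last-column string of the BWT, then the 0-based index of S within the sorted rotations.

All 6 rotations (rotation i = S[i:]+S[:i]):
  rot[0] = uuoop$
  rot[1] = uoop$u
  rot[2] = oop$uu
  rot[3] = op$uuo
  rot[4] = p$uuoo
  rot[5] = $uuoop
Sorted (with $ < everything):
  sorted[0] = $uuoop  (last char: 'p')
  sorted[1] = oop$uu  (last char: 'u')
  sorted[2] = op$uuo  (last char: 'o')
  sorted[3] = p$uuoo  (last char: 'o')
  sorted[4] = uoop$u  (last char: 'u')
  sorted[5] = uuoop$  (last char: '$')
Last column: puoou$
Original string S is at sorted index 5

Answer: puoou$
5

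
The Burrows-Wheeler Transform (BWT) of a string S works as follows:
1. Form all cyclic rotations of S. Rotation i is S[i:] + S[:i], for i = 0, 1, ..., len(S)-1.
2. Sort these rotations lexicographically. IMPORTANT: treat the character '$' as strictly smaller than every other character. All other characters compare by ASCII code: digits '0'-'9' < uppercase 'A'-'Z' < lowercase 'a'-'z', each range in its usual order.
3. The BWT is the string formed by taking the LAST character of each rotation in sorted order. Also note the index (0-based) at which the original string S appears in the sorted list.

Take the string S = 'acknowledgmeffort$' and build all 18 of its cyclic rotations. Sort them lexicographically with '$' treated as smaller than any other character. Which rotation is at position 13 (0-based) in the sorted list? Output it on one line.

All 18 rotations (rotation i = S[i:]+S[:i]):
  rot[0] = acknowledgmeffort$
  rot[1] = cknowledgmeffort$a
  rot[2] = knowledgmeffort$ac
  rot[3] = nowledgmeffort$ack
  rot[4] = owledgmeffort$ackn
  rot[5] = wledgmeffort$ackno
  rot[6] = ledgmeffort$acknow
  rot[7] = edgmeffort$acknowl
  rot[8] = dgmeffort$acknowle
  rot[9] = gmeffort$acknowled
  rot[10] = meffort$acknowledg
  rot[11] = effort$acknowledgm
  rot[12] = ffort$acknowledgme
  rot[13] = fort$acknowledgmef
  rot[14] = ort$acknowledgmeff
  rot[15] = rt$acknowledgmeffo
  rot[16] = t$acknowledgmeffor
  rot[17] = $acknowledgmeffort
Sorted (with $ < everything):
  sorted[0] = $acknowledgmeffort
  sorted[1] = acknowledgmeffort$
  sorted[2] = cknowledgmeffort$a
  sorted[3] = dgmeffort$acknowle
  sorted[4] = edgmeffort$acknowl
  sorted[5] = effort$acknowledgm
  sorted[6] = ffort$acknowledgme
  sorted[7] = fort$acknowledgmef
  sorted[8] = gmeffort$acknowled
  sorted[9] = knowledgmeffort$ac
  sorted[10] = ledgmeffort$acknow
  sorted[11] = meffort$acknowledg
  sorted[12] = nowledgmeffort$ack
  sorted[13] = ort$acknowledgmeff
  sorted[14] = owledgmeffort$ackn
  sorted[15] = rt$acknowledgmeffo
  sorted[16] = t$acknowledgmeffor
  sorted[17] = wledgmeffort$ackno
sorted[13] = ort$acknowledgmeff

Answer: ort$acknowledgmeff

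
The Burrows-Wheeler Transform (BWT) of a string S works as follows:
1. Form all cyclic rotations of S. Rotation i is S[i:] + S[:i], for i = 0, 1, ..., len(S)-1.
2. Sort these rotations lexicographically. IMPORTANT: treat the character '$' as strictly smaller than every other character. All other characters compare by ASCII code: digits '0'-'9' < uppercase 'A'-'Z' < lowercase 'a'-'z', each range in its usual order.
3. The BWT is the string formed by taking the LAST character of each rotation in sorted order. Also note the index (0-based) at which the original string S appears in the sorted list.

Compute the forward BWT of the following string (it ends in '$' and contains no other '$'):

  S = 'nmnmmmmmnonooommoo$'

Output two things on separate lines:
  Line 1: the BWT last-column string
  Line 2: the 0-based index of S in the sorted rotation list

Answer: onmmmonmmm$mooonmon
10

Derivation:
All 19 rotations (rotation i = S[i:]+S[:i]):
  rot[0] = nmnmmmmmnonooommoo$
  rot[1] = mnmmmmmnonooommoo$n
  rot[2] = nmmmmmnonooommoo$nm
  rot[3] = mmmmmnonooommoo$nmn
  rot[4] = mmmmnonooommoo$nmnm
  rot[5] = mmmnonooommoo$nmnmm
  rot[6] = mmnonooommoo$nmnmmm
  rot[7] = mnonooommoo$nmnmmmm
  rot[8] = nonooommoo$nmnmmmmm
  rot[9] = onooommoo$nmnmmmmmn
  rot[10] = nooommoo$nmnmmmmmno
  rot[11] = ooommoo$nmnmmmmmnon
  rot[12] = oommoo$nmnmmmmmnono
  rot[13] = ommoo$nmnmmmmmnonoo
  rot[14] = mmoo$nmnmmmmmnonooo
  rot[15] = moo$nmnmmmmmnonooom
  rot[16] = oo$nmnmmmmmnonooomm
  rot[17] = o$nmnmmmmmnonooommo
  rot[18] = $nmnmmmmmnonooommoo
Sorted (with $ < everything):
  sorted[0] = $nmnmmmmmnonooommoo  (last char: 'o')
  sorted[1] = mmmmmnonooommoo$nmn  (last char: 'n')
  sorted[2] = mmmmnonooommoo$nmnm  (last char: 'm')
  sorted[3] = mmmnonooommoo$nmnmm  (last char: 'm')
  sorted[4] = mmnonooommoo$nmnmmm  (last char: 'm')
  sorted[5] = mmoo$nmnmmmmmnonooo  (last char: 'o')
  sorted[6] = mnmmmmmnonooommoo$n  (last char: 'n')
  sorted[7] = mnonooommoo$nmnmmmm  (last char: 'm')
  sorted[8] = moo$nmnmmmmmnonooom  (last char: 'm')
  sorted[9] = nmmmmmnonooommoo$nm  (last char: 'm')
  sorted[10] = nmnmmmmmnonooommoo$  (last char: '$')
  sorted[11] = nonooommoo$nmnmmmmm  (last char: 'm')
  sorted[12] = nooommoo$nmnmmmmmno  (last char: 'o')
  sorted[13] = o$nmnmmmmmnonooommo  (last char: 'o')
  sorted[14] = ommoo$nmnmmmmmnonoo  (last char: 'o')
  sorted[15] = onooommoo$nmnmmmmmn  (last char: 'n')
  sorted[16] = oo$nmnmmmmmnonooomm  (last char: 'm')
  sorted[17] = oommoo$nmnmmmmmnono  (last char: 'o')
  sorted[18] = ooommoo$nmnmmmmmnon  (last char: 'n')
Last column: onmmmonmmm$mooonmon
Original string S is at sorted index 10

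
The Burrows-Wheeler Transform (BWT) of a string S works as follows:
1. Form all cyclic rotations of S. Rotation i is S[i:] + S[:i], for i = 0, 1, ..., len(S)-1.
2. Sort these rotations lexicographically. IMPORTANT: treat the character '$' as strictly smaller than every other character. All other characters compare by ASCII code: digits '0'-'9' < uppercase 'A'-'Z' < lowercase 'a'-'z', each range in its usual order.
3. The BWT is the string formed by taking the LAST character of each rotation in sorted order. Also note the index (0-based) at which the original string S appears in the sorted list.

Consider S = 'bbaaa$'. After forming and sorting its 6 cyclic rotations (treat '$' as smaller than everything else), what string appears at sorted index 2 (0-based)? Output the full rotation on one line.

Answer: aa$bba

Derivation:
All 6 rotations (rotation i = S[i:]+S[:i]):
  rot[0] = bbaaa$
  rot[1] = baaa$b
  rot[2] = aaa$bb
  rot[3] = aa$bba
  rot[4] = a$bbaa
  rot[5] = $bbaaa
Sorted (with $ < everything):
  sorted[0] = $bbaaa
  sorted[1] = a$bbaa
  sorted[2] = aa$bba
  sorted[3] = aaa$bb
  sorted[4] = baaa$b
  sorted[5] = bbaaa$
sorted[2] = aa$bba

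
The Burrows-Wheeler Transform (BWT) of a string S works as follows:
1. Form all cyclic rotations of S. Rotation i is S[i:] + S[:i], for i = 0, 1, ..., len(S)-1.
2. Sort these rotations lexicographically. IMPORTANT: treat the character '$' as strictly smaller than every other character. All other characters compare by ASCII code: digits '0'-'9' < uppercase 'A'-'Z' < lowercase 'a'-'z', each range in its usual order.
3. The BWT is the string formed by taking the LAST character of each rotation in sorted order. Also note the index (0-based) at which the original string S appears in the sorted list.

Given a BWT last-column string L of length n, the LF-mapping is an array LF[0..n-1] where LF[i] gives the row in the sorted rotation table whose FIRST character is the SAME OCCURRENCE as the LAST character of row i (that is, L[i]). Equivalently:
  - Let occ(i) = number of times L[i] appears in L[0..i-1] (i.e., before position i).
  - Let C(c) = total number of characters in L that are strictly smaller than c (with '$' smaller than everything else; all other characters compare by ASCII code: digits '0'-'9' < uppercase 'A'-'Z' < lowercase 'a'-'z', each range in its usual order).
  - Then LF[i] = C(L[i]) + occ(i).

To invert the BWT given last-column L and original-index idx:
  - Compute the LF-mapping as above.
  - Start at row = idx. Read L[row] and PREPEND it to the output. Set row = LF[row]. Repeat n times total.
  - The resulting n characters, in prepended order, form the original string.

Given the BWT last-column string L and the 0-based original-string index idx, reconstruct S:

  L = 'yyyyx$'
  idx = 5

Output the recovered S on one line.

Answer: yyxyy$

Derivation:
LF mapping: 2 3 4 5 1 0
Walk LF starting at row 5, prepending L[row]:
  step 1: row=5, L[5]='$', prepend. Next row=LF[5]=0
  step 2: row=0, L[0]='y', prepend. Next row=LF[0]=2
  step 3: row=2, L[2]='y', prepend. Next row=LF[2]=4
  step 4: row=4, L[4]='x', prepend. Next row=LF[4]=1
  step 5: row=1, L[1]='y', prepend. Next row=LF[1]=3
  step 6: row=3, L[3]='y', prepend. Next row=LF[3]=5
Reversed output: yyxyy$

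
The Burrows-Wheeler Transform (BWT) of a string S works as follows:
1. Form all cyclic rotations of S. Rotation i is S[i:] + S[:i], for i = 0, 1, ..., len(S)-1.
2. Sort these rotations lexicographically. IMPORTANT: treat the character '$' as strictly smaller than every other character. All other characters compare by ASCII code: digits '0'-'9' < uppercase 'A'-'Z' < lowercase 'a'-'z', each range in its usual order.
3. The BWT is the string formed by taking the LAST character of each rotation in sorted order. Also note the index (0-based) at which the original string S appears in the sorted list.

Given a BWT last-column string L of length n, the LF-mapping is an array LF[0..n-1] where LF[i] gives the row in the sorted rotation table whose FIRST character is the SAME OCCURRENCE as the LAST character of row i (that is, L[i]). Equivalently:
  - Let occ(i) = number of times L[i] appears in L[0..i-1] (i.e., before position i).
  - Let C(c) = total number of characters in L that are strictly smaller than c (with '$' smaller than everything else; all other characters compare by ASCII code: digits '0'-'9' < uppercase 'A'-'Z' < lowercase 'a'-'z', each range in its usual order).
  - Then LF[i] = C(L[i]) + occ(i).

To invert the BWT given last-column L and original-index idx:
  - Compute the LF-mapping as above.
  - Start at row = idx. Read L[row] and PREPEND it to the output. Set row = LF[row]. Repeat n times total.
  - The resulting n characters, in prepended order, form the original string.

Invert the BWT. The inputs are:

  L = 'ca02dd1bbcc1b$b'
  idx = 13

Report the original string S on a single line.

Answer: d21cbda01bbbcc$

Derivation:
LF mapping: 10 5 1 4 13 14 2 6 7 11 12 3 8 0 9
Walk LF starting at row 13, prepending L[row]:
  step 1: row=13, L[13]='$', prepend. Next row=LF[13]=0
  step 2: row=0, L[0]='c', prepend. Next row=LF[0]=10
  step 3: row=10, L[10]='c', prepend. Next row=LF[10]=12
  step 4: row=12, L[12]='b', prepend. Next row=LF[12]=8
  step 5: row=8, L[8]='b', prepend. Next row=LF[8]=7
  step 6: row=7, L[7]='b', prepend. Next row=LF[7]=6
  step 7: row=6, L[6]='1', prepend. Next row=LF[6]=2
  step 8: row=2, L[2]='0', prepend. Next row=LF[2]=1
  step 9: row=1, L[1]='a', prepend. Next row=LF[1]=5
  step 10: row=5, L[5]='d', prepend. Next row=LF[5]=14
  step 11: row=14, L[14]='b', prepend. Next row=LF[14]=9
  step 12: row=9, L[9]='c', prepend. Next row=LF[9]=11
  step 13: row=11, L[11]='1', prepend. Next row=LF[11]=3
  step 14: row=3, L[3]='2', prepend. Next row=LF[3]=4
  step 15: row=4, L[4]='d', prepend. Next row=LF[4]=13
Reversed output: d21cbda01bbbcc$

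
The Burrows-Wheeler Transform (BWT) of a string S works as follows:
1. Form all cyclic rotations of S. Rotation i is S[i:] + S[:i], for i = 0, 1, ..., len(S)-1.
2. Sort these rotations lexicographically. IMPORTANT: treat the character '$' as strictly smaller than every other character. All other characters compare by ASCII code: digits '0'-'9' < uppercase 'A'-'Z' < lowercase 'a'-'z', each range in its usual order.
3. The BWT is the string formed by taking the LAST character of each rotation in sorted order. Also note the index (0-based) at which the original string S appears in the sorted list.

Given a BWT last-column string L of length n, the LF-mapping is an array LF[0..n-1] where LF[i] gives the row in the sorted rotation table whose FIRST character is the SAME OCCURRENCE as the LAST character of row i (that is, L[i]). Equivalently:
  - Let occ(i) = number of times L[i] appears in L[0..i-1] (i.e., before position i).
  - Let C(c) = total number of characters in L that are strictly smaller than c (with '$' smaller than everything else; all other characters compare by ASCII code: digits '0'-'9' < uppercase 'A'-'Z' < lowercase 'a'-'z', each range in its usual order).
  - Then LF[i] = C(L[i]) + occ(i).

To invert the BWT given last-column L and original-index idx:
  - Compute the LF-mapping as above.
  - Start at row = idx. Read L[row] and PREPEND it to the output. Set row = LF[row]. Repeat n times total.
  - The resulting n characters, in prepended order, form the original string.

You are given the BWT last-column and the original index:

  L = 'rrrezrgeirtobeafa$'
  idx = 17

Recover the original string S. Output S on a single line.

Answer: zebrarefrigerator$

Derivation:
LF mapping: 11 12 13 4 17 14 8 5 9 15 16 10 3 6 1 7 2 0
Walk LF starting at row 17, prepending L[row]:
  step 1: row=17, L[17]='$', prepend. Next row=LF[17]=0
  step 2: row=0, L[0]='r', prepend. Next row=LF[0]=11
  step 3: row=11, L[11]='o', prepend. Next row=LF[11]=10
  step 4: row=10, L[10]='t', prepend. Next row=LF[10]=16
  step 5: row=16, L[16]='a', prepend. Next row=LF[16]=2
  step 6: row=2, L[2]='r', prepend. Next row=LF[2]=13
  step 7: row=13, L[13]='e', prepend. Next row=LF[13]=6
  step 8: row=6, L[6]='g', prepend. Next row=LF[6]=8
  step 9: row=8, L[8]='i', prepend. Next row=LF[8]=9
  step 10: row=9, L[9]='r', prepend. Next row=LF[9]=15
  step 11: row=15, L[15]='f', prepend. Next row=LF[15]=7
  step 12: row=7, L[7]='e', prepend. Next row=LF[7]=5
  step 13: row=5, L[5]='r', prepend. Next row=LF[5]=14
  step 14: row=14, L[14]='a', prepend. Next row=LF[14]=1
  step 15: row=1, L[1]='r', prepend. Next row=LF[1]=12
  step 16: row=12, L[12]='b', prepend. Next row=LF[12]=3
  step 17: row=3, L[3]='e', prepend. Next row=LF[3]=4
  step 18: row=4, L[4]='z', prepend. Next row=LF[4]=17
Reversed output: zebrarefrigerator$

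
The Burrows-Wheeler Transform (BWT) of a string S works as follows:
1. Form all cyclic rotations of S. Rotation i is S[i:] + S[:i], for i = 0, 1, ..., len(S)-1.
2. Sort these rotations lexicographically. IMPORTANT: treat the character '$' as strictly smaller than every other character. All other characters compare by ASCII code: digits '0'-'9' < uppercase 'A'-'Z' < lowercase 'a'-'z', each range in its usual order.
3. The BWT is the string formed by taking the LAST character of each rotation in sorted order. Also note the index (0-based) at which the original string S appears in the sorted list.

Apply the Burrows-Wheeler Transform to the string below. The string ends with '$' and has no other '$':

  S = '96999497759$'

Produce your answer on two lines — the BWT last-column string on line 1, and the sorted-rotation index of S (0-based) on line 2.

Answer: 99797959$496
8

Derivation:
All 12 rotations (rotation i = S[i:]+S[:i]):
  rot[0] = 96999497759$
  rot[1] = 6999497759$9
  rot[2] = 999497759$96
  rot[3] = 99497759$969
  rot[4] = 9497759$9699
  rot[5] = 497759$96999
  rot[6] = 97759$969994
  rot[7] = 7759$9699949
  rot[8] = 759$96999497
  rot[9] = 59$969994977
  rot[10] = 9$9699949775
  rot[11] = $96999497759
Sorted (with $ < everything):
  sorted[0] = $96999497759  (last char: '9')
  sorted[1] = 497759$96999  (last char: '9')
  sorted[2] = 59$969994977  (last char: '7')
  sorted[3] = 6999497759$9  (last char: '9')
  sorted[4] = 759$96999497  (last char: '7')
  sorted[5] = 7759$9699949  (last char: '9')
  sorted[6] = 9$9699949775  (last char: '5')
  sorted[7] = 9497759$9699  (last char: '9')
  sorted[8] = 96999497759$  (last char: '$')
  sorted[9] = 97759$969994  (last char: '4')
  sorted[10] = 99497759$969  (last char: '9')
  sorted[11] = 999497759$96  (last char: '6')
Last column: 99797959$496
Original string S is at sorted index 8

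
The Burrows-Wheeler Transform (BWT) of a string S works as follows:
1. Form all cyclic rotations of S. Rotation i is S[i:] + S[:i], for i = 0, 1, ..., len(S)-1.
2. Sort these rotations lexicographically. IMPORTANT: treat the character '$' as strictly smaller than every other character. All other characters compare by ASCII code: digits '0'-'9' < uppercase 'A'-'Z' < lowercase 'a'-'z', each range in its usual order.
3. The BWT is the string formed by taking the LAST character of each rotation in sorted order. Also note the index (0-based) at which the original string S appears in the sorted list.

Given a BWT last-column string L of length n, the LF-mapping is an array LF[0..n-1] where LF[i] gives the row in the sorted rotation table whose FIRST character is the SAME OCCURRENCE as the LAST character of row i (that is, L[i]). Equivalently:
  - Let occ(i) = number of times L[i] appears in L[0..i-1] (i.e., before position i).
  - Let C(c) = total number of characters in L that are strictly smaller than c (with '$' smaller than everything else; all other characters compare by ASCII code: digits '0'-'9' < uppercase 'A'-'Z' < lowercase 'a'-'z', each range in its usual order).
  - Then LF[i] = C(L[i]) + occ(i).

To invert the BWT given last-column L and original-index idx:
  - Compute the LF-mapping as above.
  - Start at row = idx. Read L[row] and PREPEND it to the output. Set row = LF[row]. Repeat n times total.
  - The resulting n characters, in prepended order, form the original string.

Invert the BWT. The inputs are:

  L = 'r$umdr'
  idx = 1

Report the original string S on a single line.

LF mapping: 3 0 5 2 1 4
Walk LF starting at row 1, prepending L[row]:
  step 1: row=1, L[1]='$', prepend. Next row=LF[1]=0
  step 2: row=0, L[0]='r', prepend. Next row=LF[0]=3
  step 3: row=3, L[3]='m', prepend. Next row=LF[3]=2
  step 4: row=2, L[2]='u', prepend. Next row=LF[2]=5
  step 5: row=5, L[5]='r', prepend. Next row=LF[5]=4
  step 6: row=4, L[4]='d', prepend. Next row=LF[4]=1
Reversed output: drumr$

Answer: drumr$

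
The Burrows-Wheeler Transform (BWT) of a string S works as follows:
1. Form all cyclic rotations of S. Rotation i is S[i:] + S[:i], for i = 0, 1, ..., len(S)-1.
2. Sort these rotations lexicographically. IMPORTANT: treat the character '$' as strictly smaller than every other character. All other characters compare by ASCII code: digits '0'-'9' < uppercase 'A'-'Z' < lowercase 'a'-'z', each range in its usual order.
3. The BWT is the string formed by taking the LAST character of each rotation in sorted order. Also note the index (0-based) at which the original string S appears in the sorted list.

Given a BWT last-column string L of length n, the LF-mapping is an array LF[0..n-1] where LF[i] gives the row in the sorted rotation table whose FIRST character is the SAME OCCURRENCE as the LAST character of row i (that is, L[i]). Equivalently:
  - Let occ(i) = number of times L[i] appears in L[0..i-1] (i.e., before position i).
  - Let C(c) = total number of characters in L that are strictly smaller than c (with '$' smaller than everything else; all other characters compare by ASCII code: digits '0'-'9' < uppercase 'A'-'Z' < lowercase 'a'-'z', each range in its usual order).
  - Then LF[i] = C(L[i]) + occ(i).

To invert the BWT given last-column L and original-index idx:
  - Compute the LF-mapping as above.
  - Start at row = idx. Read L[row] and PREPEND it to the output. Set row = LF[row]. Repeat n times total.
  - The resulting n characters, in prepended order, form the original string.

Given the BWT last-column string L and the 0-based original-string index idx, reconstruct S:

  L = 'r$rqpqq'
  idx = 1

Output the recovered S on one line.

Answer: pqrqqr$

Derivation:
LF mapping: 5 0 6 2 1 3 4
Walk LF starting at row 1, prepending L[row]:
  step 1: row=1, L[1]='$', prepend. Next row=LF[1]=0
  step 2: row=0, L[0]='r', prepend. Next row=LF[0]=5
  step 3: row=5, L[5]='q', prepend. Next row=LF[5]=3
  step 4: row=3, L[3]='q', prepend. Next row=LF[3]=2
  step 5: row=2, L[2]='r', prepend. Next row=LF[2]=6
  step 6: row=6, L[6]='q', prepend. Next row=LF[6]=4
  step 7: row=4, L[4]='p', prepend. Next row=LF[4]=1
Reversed output: pqrqqr$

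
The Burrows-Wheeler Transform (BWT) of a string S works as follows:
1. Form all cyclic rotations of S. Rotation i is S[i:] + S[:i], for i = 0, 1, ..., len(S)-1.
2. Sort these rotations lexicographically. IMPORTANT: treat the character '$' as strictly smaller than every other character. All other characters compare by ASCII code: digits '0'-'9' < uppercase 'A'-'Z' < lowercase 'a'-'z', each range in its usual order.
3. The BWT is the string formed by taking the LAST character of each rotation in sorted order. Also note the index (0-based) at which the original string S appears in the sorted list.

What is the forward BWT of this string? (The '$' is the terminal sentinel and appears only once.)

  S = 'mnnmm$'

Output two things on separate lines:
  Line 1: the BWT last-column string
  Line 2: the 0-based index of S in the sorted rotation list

All 6 rotations (rotation i = S[i:]+S[:i]):
  rot[0] = mnnmm$
  rot[1] = nnmm$m
  rot[2] = nmm$mn
  rot[3] = mm$mnn
  rot[4] = m$mnnm
  rot[5] = $mnnmm
Sorted (with $ < everything):
  sorted[0] = $mnnmm  (last char: 'm')
  sorted[1] = m$mnnm  (last char: 'm')
  sorted[2] = mm$mnn  (last char: 'n')
  sorted[3] = mnnmm$  (last char: '$')
  sorted[4] = nmm$mn  (last char: 'n')
  sorted[5] = nnmm$m  (last char: 'm')
Last column: mmn$nm
Original string S is at sorted index 3

Answer: mmn$nm
3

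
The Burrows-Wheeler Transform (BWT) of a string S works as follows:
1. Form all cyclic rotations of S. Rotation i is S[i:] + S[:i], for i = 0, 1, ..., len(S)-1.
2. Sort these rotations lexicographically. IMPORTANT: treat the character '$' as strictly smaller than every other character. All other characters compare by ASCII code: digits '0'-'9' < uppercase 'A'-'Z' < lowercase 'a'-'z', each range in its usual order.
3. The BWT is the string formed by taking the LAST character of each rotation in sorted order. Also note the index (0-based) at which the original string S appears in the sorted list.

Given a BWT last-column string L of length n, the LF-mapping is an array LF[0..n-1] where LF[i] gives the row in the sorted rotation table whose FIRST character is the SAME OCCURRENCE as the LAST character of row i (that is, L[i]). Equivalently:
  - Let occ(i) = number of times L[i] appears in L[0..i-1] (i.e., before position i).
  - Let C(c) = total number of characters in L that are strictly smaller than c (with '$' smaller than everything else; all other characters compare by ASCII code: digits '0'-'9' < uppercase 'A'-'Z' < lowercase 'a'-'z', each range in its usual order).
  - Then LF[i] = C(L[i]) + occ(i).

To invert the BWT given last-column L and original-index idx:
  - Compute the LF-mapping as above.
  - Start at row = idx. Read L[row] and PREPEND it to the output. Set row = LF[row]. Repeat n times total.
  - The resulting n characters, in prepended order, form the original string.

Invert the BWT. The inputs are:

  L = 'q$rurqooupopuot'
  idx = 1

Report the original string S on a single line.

LF mapping: 7 0 9 12 10 8 1 2 13 5 3 6 14 4 11
Walk LF starting at row 1, prepending L[row]:
  step 1: row=1, L[1]='$', prepend. Next row=LF[1]=0
  step 2: row=0, L[0]='q', prepend. Next row=LF[0]=7
  step 3: row=7, L[7]='o', prepend. Next row=LF[7]=2
  step 4: row=2, L[2]='r', prepend. Next row=LF[2]=9
  step 5: row=9, L[9]='p', prepend. Next row=LF[9]=5
  step 6: row=5, L[5]='q', prepend. Next row=LF[5]=8
  step 7: row=8, L[8]='u', prepend. Next row=LF[8]=13
  step 8: row=13, L[13]='o', prepend. Next row=LF[13]=4
  step 9: row=4, L[4]='r', prepend. Next row=LF[4]=10
  step 10: row=10, L[10]='o', prepend. Next row=LF[10]=3
  step 11: row=3, L[3]='u', prepend. Next row=LF[3]=12
  step 12: row=12, L[12]='u', prepend. Next row=LF[12]=14
  step 13: row=14, L[14]='t', prepend. Next row=LF[14]=11
  step 14: row=11, L[11]='p', prepend. Next row=LF[11]=6
  step 15: row=6, L[6]='o', prepend. Next row=LF[6]=1
Reversed output: optuuorouqproq$

Answer: optuuorouqproq$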